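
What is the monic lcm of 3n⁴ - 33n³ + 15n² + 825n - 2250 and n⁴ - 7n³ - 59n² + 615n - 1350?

Euclidean algorithm in ℚ[n]:
  3n⁴ - 33n³ + 15n² + 825n - 2250 = (3)(n⁴ - 7n³ - 59n² + 615n - 1350) + (-12n³ + 192n² - 1020n + 1800)
  n⁴ - 7n³ - 59n² + 615n - 1350 = (-(1/12)n - 3/4)(-12n³ + 192n² - 1020n + 1800) + (0)
Last nonzero remainder: -12n³ + 192n² - 1020n + 1800. Dividing through by -12 gives the monic gcd n³ - 16n² + 85n - 150.
Then lcm(f, g) = f·g / gcd(f, g); expanding and making the result monic gives the answer.

n⁵ - 2n⁴ - 94n³ + 320n² + 1725n - 6750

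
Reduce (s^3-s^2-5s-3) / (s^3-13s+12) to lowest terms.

Euclidean algorithm in ℚ[s]:
  s^3-s^2-5s-3 = (s^3-13s+12) + (-s^2+8s-15)
  s^3-13s+12 = (-s-8)(-s^2+8s-15) + (36s-108)
  -s^2+8s-15 = (-(1/36)s+5/36)(36s-108) + (0)
Last nonzero remainder: 36s-108. Dividing through by 36 gives the monic gcd s-3.
Cancel s-3 from numerator and denominator to get the reduced form.

(s^2+2s+1)/(s^2+3s-4)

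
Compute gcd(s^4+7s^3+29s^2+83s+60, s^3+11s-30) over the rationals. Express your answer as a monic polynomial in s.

Euclidean algorithm in ℚ[s]:
  s^4+7s^3+29s^2+83s+60 = (s+7)(s^3+11s-30) + (18s^2+36s+270)
  s^3+11s-30 = ((1/18)s-1/9)(18s^2+36s+270) + (0)
Last nonzero remainder: 18s^2+36s+270. Dividing through by 18 gives the monic gcd s^2+2s+15.

s^2+2s+15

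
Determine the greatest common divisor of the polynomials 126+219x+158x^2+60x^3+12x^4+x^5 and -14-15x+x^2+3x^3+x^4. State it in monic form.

By polynomial division,
  x^5+12x^4+60x^3+158x^2+219x+126 = (x+9)(x^4+3x^3+x^2-15x-14) + (32x^3+164x^2+368x+252)
  x^4+3x^3+x^2-15x-14 = ((1/32)x-17/256)(32x^3+164x^2+368x+252) + ((25/64)x^2+(25/16)x+175/64)
  32x^3+164x^2+368x+252 = ((2048/25)x+2304/25)((25/64)x^2+(25/16)x+175/64) + (0)
Last nonzero remainder: (25/64)x^2+(25/16)x+175/64. Dividing through by 25/64 gives the monic gcd x^2+4x+7.

7+4x+x^2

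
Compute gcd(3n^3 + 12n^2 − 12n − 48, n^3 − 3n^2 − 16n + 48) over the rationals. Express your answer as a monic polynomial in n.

n + 4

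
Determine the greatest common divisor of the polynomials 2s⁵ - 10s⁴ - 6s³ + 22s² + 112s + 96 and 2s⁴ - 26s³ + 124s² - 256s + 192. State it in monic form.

s² - 8s + 16

Apply the Euclidean algorithm:
  2s⁵ - 10s⁴ - 6s³ + 22s² + 112s + 96 = (s + 8)(2s⁴ - 26s³ + 124s² - 256s + 192) + (78s³ - 714s² + 1968s - 1440)
  2s⁴ - 26s³ + 124s² - 256s + 192 = ((1/39)s - 50/507)(78s³ - 714s² + 1968s - 1440) + ((528/169)s² - (4224/169)s + 8448/169)
  78s³ - 714s² + 1968s - 1440 = ((2197/88)s - 2535/88)((528/169)s² - (4224/169)s + 8448/169) + (0)
Last nonzero remainder: (528/169)s² - (4224/169)s + 8448/169. Dividing through by 528/169 gives the monic gcd s² - 8s + 16.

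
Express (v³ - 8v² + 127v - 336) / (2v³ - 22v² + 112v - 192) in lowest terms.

(v² - 5v + 112)/(2v² - 16v + 64)

Euclidean algorithm in ℚ[v]:
  v³ - 8v² + 127v - 336 = (1/2)(2v³ - 22v² + 112v - 192) + (3v² + 71v - 240)
  2v³ - 22v² + 112v - 192 = ((2/3)v - 208/9)(3v² + 71v - 240) + ((17216/9)v - 17216/3)
  3v² + 71v - 240 = ((27/17216)v + 45/1076)((17216/9)v - 17216/3) + (0)
Last nonzero remainder: (17216/9)v - 17216/3. Dividing through by 17216/9 gives the monic gcd v - 3.
Cancel v - 3 from numerator and denominator to get the reduced form.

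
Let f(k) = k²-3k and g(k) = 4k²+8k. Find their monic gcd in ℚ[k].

k

Repeated division with remainder:
  k²-3k = (1/4)(4k²+8k) + (-5k)
  4k²+8k = (-(4/5)k-8/5)(-5k) + (0)
Last nonzero remainder: -5k. Dividing through by -5 gives the monic gcd k.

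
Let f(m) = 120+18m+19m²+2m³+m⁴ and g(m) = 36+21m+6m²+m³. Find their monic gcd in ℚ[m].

Repeated division with remainder:
  m⁴+2m³+19m²+18m+120 = (m-4)(m³+6m²+21m+36) + (22m²+66m+264)
  m³+6m²+21m+36 = ((1/22)m+3/22)(22m²+66m+264) + (0)
Last nonzero remainder: 22m²+66m+264. Dividing through by 22 gives the monic gcd m²+3m+12.

12+3m+m²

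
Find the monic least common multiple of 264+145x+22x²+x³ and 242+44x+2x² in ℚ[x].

2904+1859x+387x²+33x³+x⁴

By polynomial division,
  x³+22x²+145x+264 = ((1/2)x)(2x²+44x+242) + (24x+264)
  2x²+44x+242 = ((1/12)x+11/12)(24x+264) + (0)
Last nonzero remainder: 24x+264. Dividing through by 24 gives the monic gcd x+11.
Then lcm(f, g) = f·g / gcd(f, g); expanding and making the result monic gives the answer.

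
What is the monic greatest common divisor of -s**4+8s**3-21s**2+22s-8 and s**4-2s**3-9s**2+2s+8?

Apply the Euclidean algorithm:
  -s**4+8s**3-21s**2+22s-8 = (-1)(s**4-2s**3-9s**2+2s+8) + (6s**3-30s**2+24s)
  s**4-2s**3-9s**2+2s+8 = ((1/6)s+1/2)(6s**3-30s**2+24s) + (2s**2-10s+8)
  6s**3-30s**2+24s = (3s)(2s**2-10s+8) + (0)
Last nonzero remainder: 2s**2-10s+8. Dividing through by 2 gives the monic gcd s**2-5s+4.

s**2-5s+4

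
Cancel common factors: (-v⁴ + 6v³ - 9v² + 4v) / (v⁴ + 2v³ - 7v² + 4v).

By polynomial division,
  -v⁴ + 6v³ - 9v² + 4v = (-1)(v⁴ + 2v³ - 7v² + 4v) + (8v³ - 16v² + 8v)
  v⁴ + 2v³ - 7v² + 4v = ((1/8)v + 1/2)(8v³ - 16v² + 8v) + (0)
Last nonzero remainder: 8v³ - 16v² + 8v. Dividing through by 8 gives the monic gcd v³ - 2v² + v.
Cancel v³ - 2v² + v from numerator and denominator to get the reduced form.

(-v + 4)/(v + 4)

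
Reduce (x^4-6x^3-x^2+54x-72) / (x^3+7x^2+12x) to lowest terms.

Euclidean algorithm in ℚ[x]:
  x^4-6x^3-x^2+54x-72 = (x-13)(x^3+7x^2+12x) + (78x^2+210x-72)
  x^3+7x^2+12x = ((1/78)x+28/507)(78x^2+210x-72) + ((224/169)x+672/169)
  78x^2+210x-72 = ((6591/112)x-507/28)((224/169)x+672/169) + (0)
Last nonzero remainder: (224/169)x+672/169. Dividing through by 224/169 gives the monic gcd x+3.
Cancel x+3 from numerator and denominator to get the reduced form.

(x^3-9x^2+26x-24)/(x^2+4x)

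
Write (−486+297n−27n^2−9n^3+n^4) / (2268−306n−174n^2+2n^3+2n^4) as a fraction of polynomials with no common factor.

(−3+n)/(14+2n)

Repeated division with remainder:
  n^4−9n^3−27n^2+297n−486 = (1/2)(2n^4+2n^3−174n^2−306n+2268) + (−10n^3+60n^2+450n−1620)
  2n^4+2n^3−174n^2−306n+2268 = (−(1/5)n−7/5)(−10n^3+60n^2+450n−1620) + (0)
Last nonzero remainder: −10n^3+60n^2+450n−1620. Dividing through by −10 gives the monic gcd n^3−6n^2−45n+162.
Cancel n^3−6n^2−45n+162 from numerator and denominator to get the reduced form.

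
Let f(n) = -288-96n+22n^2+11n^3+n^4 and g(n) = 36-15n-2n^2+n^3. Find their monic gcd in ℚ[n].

Apply the Euclidean algorithm:
  n^4+11n^3+22n^2-96n-288 = (n+13)(n^3-2n^2-15n+36) + (63n^2+63n-756)
  n^3-2n^2-15n+36 = ((1/63)n-1/21)(63n^2+63n-756) + (0)
Last nonzero remainder: 63n^2+63n-756. Dividing through by 63 gives the monic gcd n^2+n-12.

-12+n+n^2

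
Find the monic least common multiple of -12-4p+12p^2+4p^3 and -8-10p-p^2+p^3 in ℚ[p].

Apply the Euclidean algorithm:
  4p^3+12p^2-4p-12 = (4)(p^3-p^2-10p-8) + (16p^2+36p+20)
  p^3-p^2-10p-8 = ((1/16)p-13/64)(16p^2+36p+20) + (-(63/16)p-63/16)
  16p^2+36p+20 = (-(256/63)p-320/63)(-(63/16)p-63/16) + (0)
Last nonzero remainder: -(63/16)p-63/16. Dividing through by -63/16 gives the monic gcd p+1.
Then lcm(f, g) = f·g / gcd(f, g); expanding and making the result monic gives the answer.

24+14p-25p^2-15p^3+p^4+p^5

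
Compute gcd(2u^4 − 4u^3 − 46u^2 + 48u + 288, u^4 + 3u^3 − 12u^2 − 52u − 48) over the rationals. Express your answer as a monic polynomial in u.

u^2 − u − 12

Euclidean algorithm in ℚ[u]:
  2u^4 − 4u^3 − 46u^2 + 48u + 288 = (2)(u^4 + 3u^3 − 12u^2 − 52u − 48) + (−10u^3 − 22u^2 + 152u + 384)
  u^4 + 3u^3 − 12u^2 − 52u − 48 = (−(1/10)u − 2/25)(−10u^3 − 22u^2 + 152u + 384) + ((36/25)u^2 − (36/25)u − 432/25)
  −10u^3 − 22u^2 + 152u + 384 = (−(125/18)u − 200/9)((36/25)u^2 − (36/25)u − 432/25) + (0)
Last nonzero remainder: (36/25)u^2 − (36/25)u − 432/25. Dividing through by 36/25 gives the monic gcd u^2 − u − 12.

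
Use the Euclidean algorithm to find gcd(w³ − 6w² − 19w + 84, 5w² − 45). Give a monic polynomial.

By polynomial division,
  w³ − 6w² − 19w + 84 = ((1/5)w − 6/5)(5w² − 45) + (−10w + 30)
  5w² − 45 = (−(1/2)w − 3/2)(−10w + 30) + (0)
Last nonzero remainder: −10w + 30. Dividing through by −10 gives the monic gcd w − 3.

w − 3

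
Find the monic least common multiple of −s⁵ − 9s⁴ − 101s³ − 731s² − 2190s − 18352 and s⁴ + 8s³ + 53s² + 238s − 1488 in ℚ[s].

s⁶ + 6s⁵ + 74s⁴ + 428s³ − 3s² + 11782s − 55056

Apply the Euclidean algorithm:
  −s⁵ − 9s⁴ − 101s³ − 731s² − 2190s − 18352 = (−s − 1)(s⁴ + 8s³ + 53s² + 238s − 1488) + (−40s³ − 440s² − 3440s − 19840)
  s⁴ + 8s³ + 53s² + 238s − 1488 = (−(1/40)s + 3/40)(−40s³ − 440s² − 3440s − 19840) + (0)
Last nonzero remainder: −40s³ − 440s² − 3440s − 19840. Dividing through by −40 gives the monic gcd s³ + 11s² + 86s + 496.
Then lcm(f, g) = f·g / gcd(f, g); expanding and making the result monic gives the answer.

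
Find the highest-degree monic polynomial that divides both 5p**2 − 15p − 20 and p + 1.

p + 1

Apply the Euclidean algorithm:
  5p**2 − 15p − 20 = (5p − 20)(p + 1) + (0)
The last nonzero remainder p + 1 is already monic.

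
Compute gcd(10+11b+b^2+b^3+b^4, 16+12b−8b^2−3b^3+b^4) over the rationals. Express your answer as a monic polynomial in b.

2+3b+b^2

Euclidean algorithm in ℚ[b]:
  b^4+b^3+b^2+11b+10 = (b^4−3b^3−8b^2+12b+16) + (4b^3+9b^2−b−6)
  b^4−3b^3−8b^2+12b+16 = ((1/4)b−21/16)(4b^3+9b^2−b−6) + ((65/16)b^2+(195/16)b+65/8)
  4b^3+9b^2−b−6 = ((64/65)b−48/65)((65/16)b^2+(195/16)b+65/8) + (0)
Last nonzero remainder: (65/16)b^2+(195/16)b+65/8. Dividing through by 65/16 gives the monic gcd b^2+3b+2.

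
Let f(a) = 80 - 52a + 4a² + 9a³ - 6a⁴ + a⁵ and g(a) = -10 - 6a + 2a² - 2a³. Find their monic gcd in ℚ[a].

By polynomial division,
  a⁵ - 6a⁴ + 9a³ + 4a² - 52a + 80 = (-(1/2)a² + (5/2)a - 1/2)(-2a³ + 2a² - 6a - 10) + (15a² - 30a + 75)
  -2a³ + 2a² - 6a - 10 = (-(2/15)a - 2/15)(15a² - 30a + 75) + (0)
Last nonzero remainder: 15a² - 30a + 75. Dividing through by 15 gives the monic gcd a² - 2a + 5.

5 - 2a + a²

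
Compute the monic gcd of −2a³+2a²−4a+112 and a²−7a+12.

Euclidean algorithm in ℚ[a]:
  −2a³+2a²−4a+112 = (−2a−12)(a²−7a+12) + (−64a+256)
  a²−7a+12 = (−(1/64)a+3/64)(−64a+256) + (0)
Last nonzero remainder: −64a+256. Dividing through by −64 gives the monic gcd a−4.

a−4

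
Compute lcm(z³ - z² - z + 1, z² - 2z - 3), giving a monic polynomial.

Repeated division with remainder:
  z³ - z² - z + 1 = (z + 1)(z² - 2z - 3) + (4z + 4)
  z² - 2z - 3 = ((1/4)z - 3/4)(4z + 4) + (0)
Last nonzero remainder: 4z + 4. Dividing through by 4 gives the monic gcd z + 1.
Then lcm(f, g) = f·g / gcd(f, g); expanding and making the result monic gives the answer.

z⁴ - 4z³ + 2z² + 4z - 3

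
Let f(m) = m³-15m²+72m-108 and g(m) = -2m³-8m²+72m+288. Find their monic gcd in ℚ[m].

m-6

Repeated division with remainder:
  m³-15m²+72m-108 = (-1/2)(-2m³-8m²+72m+288) + (-19m²+108m+36)
  -2m³-8m²+72m+288 = ((2/19)m+368/361)(-19m²+108m+36) + (-(15120/361)m+90720/361)
  -19m²+108m+36 = ((6859/15120)m+361/2520)(-(15120/361)m+90720/361) + (0)
Last nonzero remainder: -(15120/361)m+90720/361. Dividing through by -15120/361 gives the monic gcd m-6.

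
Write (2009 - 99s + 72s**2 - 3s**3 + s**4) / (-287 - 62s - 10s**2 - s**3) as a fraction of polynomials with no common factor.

Apply the Euclidean algorithm:
  s**4 - 3s**3 + 72s**2 - 99s + 2009 = (-s + 13)(-s**3 - 10s**2 - 62s - 287) + (140s**2 + 420s + 5740)
  -s**3 - 10s**2 - 62s - 287 = (-(1/140)s - 1/20)(140s**2 + 420s + 5740) + (0)
Last nonzero remainder: 140s**2 + 420s + 5740. Dividing through by 140 gives the monic gcd s**2 + 3s + 41.
Cancel s**2 + 3s + 41 from numerator and denominator to get the reduced form.

(-49 + 6s - s**2)/(7 + s)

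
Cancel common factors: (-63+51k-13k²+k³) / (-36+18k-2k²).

Euclidean algorithm in ℚ[k]:
  k³-13k²+51k-63 = (-(1/2)k+2)(-2k²+18k-36) + (-3k+9)
  -2k²+18k-36 = ((2/3)k-4)(-3k+9) + (0)
Last nonzero remainder: -3k+9. Dividing through by -3 gives the monic gcd k-3.
Cancel k-3 from numerator and denominator to get the reduced form.

(-21+10k-k²)/(-12+2k)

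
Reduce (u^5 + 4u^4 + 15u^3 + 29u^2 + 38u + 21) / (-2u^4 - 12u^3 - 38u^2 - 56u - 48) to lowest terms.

Repeated division with remainder:
  u^5 + 4u^4 + 15u^3 + 29u^2 + 38u + 21 = (-(1/2)u + 1)(-2u^4 - 12u^3 - 38u^2 - 56u - 48) + (8u^3 + 39u^2 + 70u + 69)
  -2u^4 - 12u^3 - 38u^2 - 56u - 48 = (-(1/4)u - 9/32)(8u^3 + 39u^2 + 70u + 69) + (-(305/32)u^2 - (305/16)u - 915/32)
  8u^3 + 39u^2 + 70u + 69 = (-(256/305)u - 736/305)(-(305/32)u^2 - (305/16)u - 915/32) + (0)
Last nonzero remainder: -(305/32)u^2 - (305/16)u - 915/32. Dividing through by -305/32 gives the monic gcd u^2 + 2u + 3.
Cancel u^2 + 2u + 3 from numerator and denominator to get the reduced form.

(-u^3 - 2u^2 - 8u - 7)/(2u^2 + 8u + 16)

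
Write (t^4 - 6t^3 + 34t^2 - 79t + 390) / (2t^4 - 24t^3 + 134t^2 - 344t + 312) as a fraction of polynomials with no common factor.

By polynomial division,
  t^4 - 6t^3 + 34t^2 - 79t + 390 = (1/2)(2t^4 - 24t^3 + 134t^2 - 344t + 312) + (6t^3 - 33t^2 + 93t + 234)
  2t^4 - 24t^3 + 134t^2 - 344t + 312 = ((1/3)t - 13/6)(6t^3 - 33t^2 + 93t + 234) + ((63/2)t^2 - (441/2)t + 819)
  6t^3 - 33t^2 + 93t + 234 = ((4/21)t + 2/7)((63/2)t^2 - (441/2)t + 819) + (0)
Last nonzero remainder: (63/2)t^2 - (441/2)t + 819. Dividing through by 63/2 gives the monic gcd t^2 - 7t + 26.
Cancel t^2 - 7t + 26 from numerator and denominator to get the reduced form.

(t^2 + t + 15)/(2t^2 - 10t + 12)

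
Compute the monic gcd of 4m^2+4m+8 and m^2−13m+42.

Apply the Euclidean algorithm:
  4m^2+4m+8 = (4)(m^2−13m+42) + (56m−160)
  m^2−13m+42 = ((1/56)m−71/392)(56m−160) + (638/49)
  56m−160 = ((1372/319)m−3920/319)(638/49) + (0)
The last nonzero remainder is the constant 638/49, so the polynomials are coprime and gcd = 1.

1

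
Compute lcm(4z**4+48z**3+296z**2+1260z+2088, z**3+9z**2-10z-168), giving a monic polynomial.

Apply the Euclidean algorithm:
  4z**4+48z**3+296z**2+1260z+2088 = (4z+12)(z**3+9z**2-10z-168) + (228z**2+2052z+4104)
  z**3+9z**2-10z-168 = ((1/228)z)(228z**2+2052z+4104) + (-28z-168)
  228z**2+2052z+4104 = (-(57/7)z-171/7)(-28z-168) + (0)
Last nonzero remainder: -28z-168. Dividing through by -28 gives the monic gcd z+6.
Then lcm(f, g) = f·g / gcd(f, g); expanding and making the result monic gives the answer.

z**6+15z**5+82z**4+201z**3-605z**2-7254z-14616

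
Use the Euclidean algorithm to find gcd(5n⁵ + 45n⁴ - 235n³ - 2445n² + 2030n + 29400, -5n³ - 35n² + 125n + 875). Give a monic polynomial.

n² + 12n + 35

Repeated division with remainder:
  5n⁵ + 45n⁴ - 235n³ - 2445n² + 2030n + 29400 = (-n² - 2n + 36)(-5n³ - 35n² + 125n + 875) + (-60n² - 720n - 2100)
  -5n³ - 35n² + 125n + 875 = ((1/12)n - 5/12)(-60n² - 720n - 2100) + (0)
Last nonzero remainder: -60n² - 720n - 2100. Dividing through by -60 gives the monic gcd n² + 12n + 35.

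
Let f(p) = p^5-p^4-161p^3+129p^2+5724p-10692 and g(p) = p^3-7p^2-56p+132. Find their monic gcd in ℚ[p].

Repeated division with remainder:
  p^5-p^4-161p^3+129p^2+5724p-10692 = (p^2+6p-63)(p^3-7p^2-56p+132) + (-108p^2+1404p-2376)
  p^3-7p^2-56p+132 = (-(1/108)p-1/18)(-108p^2+1404p-2376) + (0)
Last nonzero remainder: -108p^2+1404p-2376. Dividing through by -108 gives the monic gcd p^2-13p+22.

p^2-13p+22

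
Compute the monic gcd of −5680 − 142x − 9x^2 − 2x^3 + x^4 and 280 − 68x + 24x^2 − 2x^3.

Repeated division with remainder:
  x^4 − 2x^3 − 9x^2 − 142x − 5680 = (−(1/2)x − 5)(−2x^3 + 24x^2 − 68x + 280) + (77x^2 − 342x − 4280)
  −2x^3 + 24x^2 − 68x + 280 = (−(2/77)x + 1164/5929)(77x^2 − 342x − 4280) + (−(664204/5929)x + 6642040/5929)
  77x^2 − 342x − 4280 = (−(456533/664204)x − 634403/166051)(−(664204/5929)x + 6642040/5929) + (0)
Last nonzero remainder: −(664204/5929)x + 6642040/5929. Dividing through by −664204/5929 gives the monic gcd x − 10.

−10 + x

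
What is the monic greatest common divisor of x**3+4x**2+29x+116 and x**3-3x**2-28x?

x+4

By polynomial division,
  x**3+4x**2+29x+116 = (x**3-3x**2-28x) + (7x**2+57x+116)
  x**3-3x**2-28x = ((1/7)x-78/49)(7x**2+57x+116) + ((2262/49)x+9048/49)
  7x**2+57x+116 = ((343/2262)x+49/78)((2262/49)x+9048/49) + (0)
Last nonzero remainder: (2262/49)x+9048/49. Dividing through by 2262/49 gives the monic gcd x+4.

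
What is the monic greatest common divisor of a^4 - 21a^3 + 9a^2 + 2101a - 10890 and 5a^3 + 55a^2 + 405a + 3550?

Repeated division with remainder:
  a^4 - 21a^3 + 9a^2 + 2101a - 10890 = ((1/5)a - 32/5)(5a^3 + 55a^2 + 405a + 3550) + (280a^2 + 3983a + 11830)
  5a^3 + 55a^2 + 405a + 3550 = ((1/56)a - 129/2240)(280a^2 + 3983a + 11830) + ((135401/320)a + 135401/32)
  280a^2 + 3983a + 11830 = ((12800/19343)a + 54080/19343)((135401/320)a + 135401/32) + (0)
Last nonzero remainder: (135401/320)a + 135401/32. Dividing through by 135401/320 gives the monic gcd a + 10.

a + 10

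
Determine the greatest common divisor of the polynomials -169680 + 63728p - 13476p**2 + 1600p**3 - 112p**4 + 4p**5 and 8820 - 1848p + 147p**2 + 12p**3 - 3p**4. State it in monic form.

42 - 7p + p**2

By polynomial division,
  4p**5 - 112p**4 + 1600p**3 - 13476p**2 + 63728p - 169680 = (-(4/3)p + 32)(-3p**4 + 12p**3 + 147p**2 - 1848p + 8820) + (1412p**3 - 20644p**2 + 134624p - 451920)
  -3p**4 + 12p**3 + 147p**2 - 1848p + 8820 = (-(3/1412)p - 11247/498436)(1412p**3 - 20644p**2 + 134624p - 451920) + (-(4086540/124609)p**2 + (28605780/124609)p - 171634680/124609)
  1412p**3 - 20644p**2 + 134624p - 451920 = (-(43986977/1021635)p + 67039642/204327)(-(4086540/124609)p**2 + (28605780/124609)p - 171634680/124609) + (0)
Last nonzero remainder: -(4086540/124609)p**2 + (28605780/124609)p - 171634680/124609. Dividing through by -4086540/124609 gives the monic gcd p**2 - 7p + 42.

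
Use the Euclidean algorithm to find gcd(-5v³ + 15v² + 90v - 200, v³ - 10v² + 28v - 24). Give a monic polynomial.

v - 2

Apply the Euclidean algorithm:
  -5v³ + 15v² + 90v - 200 = (-5)(v³ - 10v² + 28v - 24) + (-35v² + 230v - 320)
  v³ - 10v² + 28v - 24 = (-(1/35)v + 24/245)(-35v² + 230v - 320) + (-(180/49)v + 360/49)
  -35v² + 230v - 320 = ((343/36)v - 392/9)(-(180/49)v + 360/49) + (0)
Last nonzero remainder: -(180/49)v + 360/49. Dividing through by -180/49 gives the monic gcd v - 2.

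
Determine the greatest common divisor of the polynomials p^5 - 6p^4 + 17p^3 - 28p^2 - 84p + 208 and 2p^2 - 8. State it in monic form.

p^2 - 4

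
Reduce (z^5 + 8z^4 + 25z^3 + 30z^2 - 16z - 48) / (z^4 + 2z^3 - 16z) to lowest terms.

(z^3 + 4z^2 + z - 6)/(z^2 - 2z)

Repeated division with remainder:
  z^5 + 8z^4 + 25z^3 + 30z^2 - 16z - 48 = (z + 6)(z^4 + 2z^3 - 16z) + (13z^3 + 46z^2 + 80z - 48)
  z^4 + 2z^3 - 16z = ((1/13)z - 20/169)(13z^3 + 46z^2 + 80z - 48) + (-(120/169)z^2 - (480/169)z - 960/169)
  13z^3 + 46z^2 + 80z - 48 = (-(2197/120)z + 169/20)(-(120/169)z^2 - (480/169)z - 960/169) + (0)
Last nonzero remainder: -(120/169)z^2 - (480/169)z - 960/169. Dividing through by -120/169 gives the monic gcd z^2 + 4z + 8.
Cancel z^2 + 4z + 8 from numerator and denominator to get the reduced form.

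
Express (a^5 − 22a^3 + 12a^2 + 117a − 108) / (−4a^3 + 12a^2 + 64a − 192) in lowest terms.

Repeated division with remainder:
  a^5 − 22a^3 + 12a^2 + 117a − 108 = (−(1/4)a^2 − (3/4)a − 3/4)(−4a^3 + 12a^2 + 64a − 192) + (21a^2 + 21a − 252)
  −4a^3 + 12a^2 + 64a − 192 = (−(4/21)a + 16/21)(21a^2 + 21a − 252) + (0)
Last nonzero remainder: 21a^2 + 21a − 252. Dividing through by 21 gives the monic gcd a^2 + a − 12.
Cancel a^2 + a − 12 from numerator and denominator to get the reduced form.

(−a^3 + a^2 + 9a − 9)/(4a − 16)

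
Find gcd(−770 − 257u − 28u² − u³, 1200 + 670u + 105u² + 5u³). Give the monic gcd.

Repeated division with remainder:
  −u³ − 28u² − 257u − 770 = (−1/5)(5u³ + 105u² + 670u + 1200) + (−7u² − 123u − 530)
  5u³ + 105u² + 670u + 1200 = (−(5/7)u − 120/49)(−7u² − 123u − 530) + (−(480/49)u − 4800/49)
  −7u² − 123u − 530 = ((343/480)u + 2597/480)(−(480/49)u − 4800/49) + (0)
Last nonzero remainder: −(480/49)u − 4800/49. Dividing through by −480/49 gives the monic gcd u + 10.

10 + u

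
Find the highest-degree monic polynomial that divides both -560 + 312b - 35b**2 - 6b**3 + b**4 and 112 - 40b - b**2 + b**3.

112 - 40b - b**2 + b**3

By polynomial division,
  b**4 - 6b**3 - 35b**2 + 312b - 560 = (b - 5)(b**3 - b**2 - 40b + 112) + (0)
The last nonzero remainder b**3 - b**2 - 40b + 112 is already monic.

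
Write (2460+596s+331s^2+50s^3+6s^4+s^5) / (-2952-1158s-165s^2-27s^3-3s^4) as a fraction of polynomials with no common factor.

By polynomial division,
  s^5+6s^4+50s^3+331s^2+596s+2460 = (-(1/3)s+1)(-3s^4-27s^3-165s^2-1158s-2952) + (22s^3+110s^2+770s+5412)
  -3s^4-27s^3-165s^2-1158s-2952 = (-(3/22)s-6/11)(22s^3+110s^2+770s+5412) + (0)
Last nonzero remainder: 22s^3+110s^2+770s+5412. Dividing through by 22 gives the monic gcd s^3+5s^2+35s+246.
Cancel s^3+5s^2+35s+246 from numerator and denominator to get the reduced form.

(-10-s-s^2)/(12+3s)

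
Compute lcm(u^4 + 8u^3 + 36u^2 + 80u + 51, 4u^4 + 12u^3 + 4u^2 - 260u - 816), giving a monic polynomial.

u^5 + 4u^4 + 4u^3 - 64u^2 - 269u - 204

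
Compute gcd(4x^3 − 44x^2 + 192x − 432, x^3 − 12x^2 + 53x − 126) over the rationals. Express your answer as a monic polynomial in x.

x^2 − 5x + 18

Euclidean algorithm in ℚ[x]:
  4x^3 − 44x^2 + 192x − 432 = (4)(x^3 − 12x^2 + 53x − 126) + (4x^2 − 20x + 72)
  x^3 − 12x^2 + 53x − 126 = ((1/4)x − 7/4)(4x^2 − 20x + 72) + (0)
Last nonzero remainder: 4x^2 − 20x + 72. Dividing through by 4 gives the monic gcd x^2 − 5x + 18.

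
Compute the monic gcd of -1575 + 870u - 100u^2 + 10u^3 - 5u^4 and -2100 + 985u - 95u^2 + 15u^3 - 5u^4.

Repeated division with remainder:
  -5u^4 + 10u^3 - 100u^2 + 870u - 1575 = (-5u^4 + 15u^3 - 95u^2 + 985u - 2100) + (-5u^3 - 5u^2 - 115u + 525)
  -5u^4 + 15u^3 - 95u^2 + 985u - 2100 = (u - 4)(-5u^3 - 5u^2 - 115u + 525) + (0)
Last nonzero remainder: -5u^3 - 5u^2 - 115u + 525. Dividing through by -5 gives the monic gcd u^3 + u^2 + 23u - 105.

-105 + 23u + u^2 + u^3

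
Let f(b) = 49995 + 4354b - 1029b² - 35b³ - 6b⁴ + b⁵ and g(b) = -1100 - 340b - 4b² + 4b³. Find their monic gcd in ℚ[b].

-55 - 6b + b²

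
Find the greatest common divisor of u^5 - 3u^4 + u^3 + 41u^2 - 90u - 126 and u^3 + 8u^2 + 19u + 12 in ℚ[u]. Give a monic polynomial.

By polynomial division,
  u^5 - 3u^4 + u^3 + 41u^2 - 90u - 126 = (u^2 - 11u + 70)(u^3 + 8u^2 + 19u + 12) + (-322u^2 - 1288u - 966)
  u^3 + 8u^2 + 19u + 12 = (-(1/322)u - 2/161)(-322u^2 - 1288u - 966) + (0)
Last nonzero remainder: -322u^2 - 1288u - 966. Dividing through by -322 gives the monic gcd u^2 + 4u + 3.

u^2 + 4u + 3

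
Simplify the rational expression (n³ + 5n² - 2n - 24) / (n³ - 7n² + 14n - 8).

Euclidean algorithm in ℚ[n]:
  n³ + 5n² - 2n - 24 = (n³ - 7n² + 14n - 8) + (12n² - 16n - 16)
  n³ - 7n² + 14n - 8 = ((1/12)n - 17/36)(12n² - 16n - 16) + ((70/9)n - 140/9)
  12n² - 16n - 16 = ((54/35)n + 36/35)((70/9)n - 140/9) + (0)
Last nonzero remainder: (70/9)n - 140/9. Dividing through by 70/9 gives the monic gcd n - 2.
Cancel n - 2 from numerator and denominator to get the reduced form.

(n² + 7n + 12)/(n² - 5n + 4)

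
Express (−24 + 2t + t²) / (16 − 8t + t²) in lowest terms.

Apply the Euclidean algorithm:
  t² + 2t − 24 = (t² − 8t + 16) + (10t − 40)
  t² − 8t + 16 = ((1/10)t − 2/5)(10t − 40) + (0)
Last nonzero remainder: 10t − 40. Dividing through by 10 gives the monic gcd t − 4.
Cancel t − 4 from numerator and denominator to get the reduced form.

(6 + t)/(−4 + t)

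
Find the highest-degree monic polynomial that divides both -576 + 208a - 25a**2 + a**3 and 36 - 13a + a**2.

By polynomial division,
  a**3 - 25a**2 + 208a - 576 = (a - 12)(a**2 - 13a + 36) + (16a - 144)
  a**2 - 13a + 36 = ((1/16)a - 1/4)(16a - 144) + (0)
Last nonzero remainder: 16a - 144. Dividing through by 16 gives the monic gcd a - 9.

-9 + a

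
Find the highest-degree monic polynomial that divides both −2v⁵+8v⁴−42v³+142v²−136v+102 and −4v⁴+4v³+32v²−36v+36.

v³−4v²+4v−3

Euclidean algorithm in ℚ[v]:
  −2v⁵+8v⁴−42v³+142v²−136v+102 = ((1/2)v−3/2)(−4v⁴+4v³+32v²−36v+36) + (−52v³+208v²−208v+156)
  −4v⁴+4v³+32v²−36v+36 = ((1/13)v+3/13)(−52v³+208v²−208v+156) + (0)
Last nonzero remainder: −52v³+208v²−208v+156. Dividing through by −52 gives the monic gcd v³−4v²+4v−3.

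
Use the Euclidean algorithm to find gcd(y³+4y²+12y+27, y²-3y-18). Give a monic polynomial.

By polynomial division,
  y³+4y²+12y+27 = (y+7)(y²-3y-18) + (51y+153)
  y²-3y-18 = ((1/51)y-2/17)(51y+153) + (0)
Last nonzero remainder: 51y+153. Dividing through by 51 gives the monic gcd y+3.

y+3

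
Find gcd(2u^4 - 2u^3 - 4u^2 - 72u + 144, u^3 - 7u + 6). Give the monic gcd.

Repeated division with remainder:
  2u^4 - 2u^3 - 4u^2 - 72u + 144 = (2u - 2)(u^3 - 7u + 6) + (10u^2 - 98u + 156)
  u^3 - 7u + 6 = ((1/10)u + 49/50)(10u^2 - 98u + 156) + ((1836/25)u - 3672/25)
  10u^2 - 98u + 156 = ((125/918)u - 325/306)((1836/25)u - 3672/25) + (0)
Last nonzero remainder: (1836/25)u - 3672/25. Dividing through by 1836/25 gives the monic gcd u - 2.

u - 2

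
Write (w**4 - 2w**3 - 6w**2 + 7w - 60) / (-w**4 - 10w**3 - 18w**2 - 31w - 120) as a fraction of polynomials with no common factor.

Repeated division with remainder:
  w**4 - 2w**3 - 6w**2 + 7w - 60 = (-1)(-w**4 - 10w**3 - 18w**2 - 31w - 120) + (-12w**3 - 24w**2 - 24w - 180)
  -w**4 - 10w**3 - 18w**2 - 31w - 120 = ((1/12)w + 2/3)(-12w**3 - 24w**2 - 24w - 180) + (0)
Last nonzero remainder: -12w**3 - 24w**2 - 24w - 180. Dividing through by -12 gives the monic gcd w**3 + 2w**2 + 2w + 15.
Cancel w**3 + 2w**2 + 2w + 15 from numerator and denominator to get the reduced form.

(-w + 4)/(w + 8)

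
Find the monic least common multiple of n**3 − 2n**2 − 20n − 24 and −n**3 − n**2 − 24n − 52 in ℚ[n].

Repeated division with remainder:
  n**3 − 2n**2 − 20n − 24 = (−1)(−n**3 − n**2 − 24n − 52) + (−3n**2 − 44n − 76)
  −n**3 − n**2 − 24n − 52 = ((1/3)n − 41/9)(−3n**2 − 44n − 76) + (−(1792/9)n − 3584/9)
  −3n**2 − 44n − 76 = ((27/1792)n + 171/896)(−(1792/9)n − 3584/9) + (0)
Last nonzero remainder: −(1792/9)n − 3584/9. Dividing through by −1792/9 gives the monic gcd n + 2.
Then lcm(f, g) = f·g / gcd(f, g); expanding and making the result monic gives the answer.

n**5 − 3n**4 + 8n**3 − 56n**2 − 496n − 624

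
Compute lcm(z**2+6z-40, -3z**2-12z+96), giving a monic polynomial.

By polynomial division,
  z**2+6z-40 = (-1/3)(-3z**2-12z+96) + (2z-8)
  -3z**2-12z+96 = (-(3/2)z-12)(2z-8) + (0)
Last nonzero remainder: 2z-8. Dividing through by 2 gives the monic gcd z-4.
Then lcm(f, g) = f·g / gcd(f, g); expanding and making the result monic gives the answer.

z**3+14z**2+8z-320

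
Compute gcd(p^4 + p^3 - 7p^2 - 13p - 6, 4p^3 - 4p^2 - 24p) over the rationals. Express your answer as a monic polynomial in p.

Repeated division with remainder:
  p^4 + p^3 - 7p^2 - 13p - 6 = ((1/4)p + 1/2)(4p^3 - 4p^2 - 24p) + (p^2 - p - 6)
  4p^3 - 4p^2 - 24p = (4p)(p^2 - p - 6) + (0)
The last nonzero remainder p^2 - p - 6 is already monic.

p^2 - p - 6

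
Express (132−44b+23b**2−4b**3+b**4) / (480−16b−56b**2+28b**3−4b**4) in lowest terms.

By polynomial division,
  b**4−4b**3+23b**2−44b+132 = (−1/4)(−4b**4+28b**3−56b**2−16b+480) + (3b**3+9b**2−48b+252)
  −4b**4+28b**3−56b**2−16b+480 = (−(4/3)b+40/3)(3b**3+9b**2−48b+252) + (−240b**2+960b−2880)
  3b**3+9b**2−48b+252 = (−(1/80)b−7/80)(−240b**2+960b−2880) + (0)
Last nonzero remainder: −240b**2+960b−2880. Dividing through by −240 gives the monic gcd b**2−4b+12.
Cancel b**2−4b+12 from numerator and denominator to get the reduced form.

(−11−b**2)/(−40−12b+4b**2)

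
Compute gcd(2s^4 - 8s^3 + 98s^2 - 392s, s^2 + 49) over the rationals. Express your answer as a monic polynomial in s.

Repeated division with remainder:
  2s^4 - 8s^3 + 98s^2 - 392s = (2s^2 - 8s)(s^2 + 49) + (0)
The last nonzero remainder s^2 + 49 is already monic.

s^2 + 49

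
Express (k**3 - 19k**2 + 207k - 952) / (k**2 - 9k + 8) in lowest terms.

(k**2 - 11k + 119)/(k - 1)

Repeated division with remainder:
  k**3 - 19k**2 + 207k - 952 = (k - 10)(k**2 - 9k + 8) + (109k - 872)
  k**2 - 9k + 8 = ((1/109)k - 1/109)(109k - 872) + (0)
Last nonzero remainder: 109k - 872. Dividing through by 109 gives the monic gcd k - 8.
Cancel k - 8 from numerator and denominator to get the reduced form.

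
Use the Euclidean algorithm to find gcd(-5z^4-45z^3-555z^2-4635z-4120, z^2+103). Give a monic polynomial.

z^2+103

Repeated division with remainder:
  -5z^4-45z^3-555z^2-4635z-4120 = (-5z^2-45z-40)(z^2+103) + (0)
The last nonzero remainder z^2+103 is already monic.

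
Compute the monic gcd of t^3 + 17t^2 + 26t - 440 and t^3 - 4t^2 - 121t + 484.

t^2 + 7t - 44

Euclidean algorithm in ℚ[t]:
  t^3 + 17t^2 + 26t - 440 = (t^3 - 4t^2 - 121t + 484) + (21t^2 + 147t - 924)
  t^3 - 4t^2 - 121t + 484 = ((1/21)t - 11/21)(21t^2 + 147t - 924) + (0)
Last nonzero remainder: 21t^2 + 147t - 924. Dividing through by 21 gives the monic gcd t^2 + 7t - 44.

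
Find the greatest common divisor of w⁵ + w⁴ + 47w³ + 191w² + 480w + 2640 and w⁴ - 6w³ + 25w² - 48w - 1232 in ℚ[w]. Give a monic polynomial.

w³ + w² + 32w + 176

Repeated division with remainder:
  w⁵ + w⁴ + 47w³ + 191w² + 480w + 2640 = (w + 7)(w⁴ - 6w³ + 25w² - 48w - 1232) + (64w³ + 64w² + 2048w + 11264)
  w⁴ - 6w³ + 25w² - 48w - 1232 = ((1/64)w - 7/64)(64w³ + 64w² + 2048w + 11264) + (0)
Last nonzero remainder: 64w³ + 64w² + 2048w + 11264. Dividing through by 64 gives the monic gcd w³ + w² + 32w + 176.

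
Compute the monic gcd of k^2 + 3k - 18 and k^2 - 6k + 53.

1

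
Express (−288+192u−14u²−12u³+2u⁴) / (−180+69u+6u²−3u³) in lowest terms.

(24−2u−2u²)/(15+3u)

By polynomial division,
  2u⁴−12u³−14u²+192u−288 = (−(2/3)u+8/3)(−3u³+6u²+69u−180) + (16u²−112u+192)
  −3u³+6u²+69u−180 = (−(3/16)u−15/16)(16u²−112u+192) + (0)
Last nonzero remainder: 16u²−112u+192. Dividing through by 16 gives the monic gcd u²−7u+12.
Cancel u²−7u+12 from numerator and denominator to get the reduced form.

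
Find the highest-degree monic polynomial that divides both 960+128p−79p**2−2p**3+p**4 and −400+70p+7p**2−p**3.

Repeated division with remainder:
  p**4−2p**3−79p**2+128p+960 = (−p−5)(−p**3+7p**2+70p−400) + (26p**2+78p−1040)
  −p**3+7p**2+70p−400 = (−(1/26)p+5/13)(26p**2+78p−1040) + (0)
Last nonzero remainder: 26p**2+78p−1040. Dividing through by 26 gives the monic gcd p**2+3p−40.

−40+3p+p**2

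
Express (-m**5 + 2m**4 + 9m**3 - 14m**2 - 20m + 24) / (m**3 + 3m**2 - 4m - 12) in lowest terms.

Euclidean algorithm in ℚ[m]:
  -m**5 + 2m**4 + 9m**3 - 14m**2 - 20m + 24 = (-m**2 + 5m - 10)(m**3 + 3m**2 - 4m - 12) + (24m**2 - 96)
  m**3 + 3m**2 - 4m - 12 = ((1/24)m + 1/8)(24m**2 - 96) + (0)
Last nonzero remainder: 24m**2 - 96. Dividing through by 24 gives the monic gcd m**2 - 4.
Cancel m**2 - 4 from numerator and denominator to get the reduced form.

(-m**3 + 2m**2 + 5m - 6)/(m + 3)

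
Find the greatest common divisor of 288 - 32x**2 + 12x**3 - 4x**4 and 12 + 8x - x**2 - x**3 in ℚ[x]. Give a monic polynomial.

Repeated division with remainder:
  -4x**4 + 12x**3 - 32x**2 + 288 = (4x - 16)(-x**3 - x**2 + 8x + 12) + (-80x**2 + 80x + 480)
  -x**3 - x**2 + 8x + 12 = ((1/80)x + 1/40)(-80x**2 + 80x + 480) + (0)
Last nonzero remainder: -80x**2 + 80x + 480. Dividing through by -80 gives the monic gcd x**2 - x - 6.

-6 - x + x**2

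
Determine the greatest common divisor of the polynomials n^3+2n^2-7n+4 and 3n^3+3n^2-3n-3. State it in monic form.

n-1

Repeated division with remainder:
  n^3+2n^2-7n+4 = (1/3)(3n^3+3n^2-3n-3) + (n^2-6n+5)
  3n^3+3n^2-3n-3 = (3n+21)(n^2-6n+5) + (108n-108)
  n^2-6n+5 = ((1/108)n-5/108)(108n-108) + (0)
Last nonzero remainder: 108n-108. Dividing through by 108 gives the monic gcd n-1.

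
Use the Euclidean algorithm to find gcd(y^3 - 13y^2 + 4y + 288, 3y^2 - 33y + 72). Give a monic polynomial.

y - 8

By polynomial division,
  y^3 - 13y^2 + 4y + 288 = ((1/3)y - 2/3)(3y^2 - 33y + 72) + (-42y + 336)
  3y^2 - 33y + 72 = (-(1/14)y + 3/14)(-42y + 336) + (0)
Last nonzero remainder: -42y + 336. Dividing through by -42 gives the monic gcd y - 8.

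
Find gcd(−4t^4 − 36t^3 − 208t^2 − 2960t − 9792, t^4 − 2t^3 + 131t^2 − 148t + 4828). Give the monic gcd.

Apply the Euclidean algorithm:
  −4t^4 − 36t^3 − 208t^2 − 2960t − 9792 = (−4)(t^4 − 2t^3 + 131t^2 − 148t + 4828) + (−44t^3 + 316t^2 − 3552t + 9520)
  t^4 − 2t^3 + 131t^2 − 148t + 4828 = (−(1/44)t − 57/484)(−44t^3 + 316t^2 − 3552t + 9520) + ((10586/121)t^2 − (42344/121)t + 719848/121)
  −44t^3 + 316t^2 − 3552t + 9520 = (−(2662/5293)t + 8470/5293)((10586/121)t^2 − (42344/121)t + 719848/121) + (0)
Last nonzero remainder: (10586/121)t^2 − (42344/121)t + 719848/121. Dividing through by 10586/121 gives the monic gcd t^2 − 4t + 68.

t^2 − 4t + 68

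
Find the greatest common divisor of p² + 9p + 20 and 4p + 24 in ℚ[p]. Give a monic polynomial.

1

By polynomial division,
  p² + 9p + 20 = ((1/4)p + 3/4)(4p + 24) + (2)
  4p + 24 = (2p + 12)(2) + (0)
The last nonzero remainder is the constant 2, so the polynomials are coprime and gcd = 1.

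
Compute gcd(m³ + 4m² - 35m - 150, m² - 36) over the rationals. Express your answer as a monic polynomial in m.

m - 6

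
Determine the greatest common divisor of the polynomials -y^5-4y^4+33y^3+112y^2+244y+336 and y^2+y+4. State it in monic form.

y^2+y+4

Repeated division with remainder:
  -y^5-4y^4+33y^3+112y^2+244y+336 = (-y^3-3y^2+40y+84)(y^2+y+4) + (0)
The last nonzero remainder y^2+y+4 is already monic.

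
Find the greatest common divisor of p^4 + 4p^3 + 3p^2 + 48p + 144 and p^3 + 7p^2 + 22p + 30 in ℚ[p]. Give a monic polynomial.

p + 3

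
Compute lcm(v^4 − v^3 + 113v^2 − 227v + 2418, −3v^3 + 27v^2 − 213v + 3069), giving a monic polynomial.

v^5 − 12v^4 + 124v^3 − 1470v^2 + 4915v − 26598

Apply the Euclidean algorithm:
  v^4 − v^3 + 113v^2 − 227v + 2418 = (−(1/3)v − 8/3)(−3v^3 + 27v^2 − 213v + 3069) + (114v^2 + 228v + 10602)
  −3v^3 + 27v^2 − 213v + 3069 = (−(1/38)v + 11/38)(114v^2 + 228v + 10602) + (0)
Last nonzero remainder: 114v^2 + 228v + 10602. Dividing through by 114 gives the monic gcd v^2 + 2v + 93.
Then lcm(f, g) = f·g / gcd(f, g); expanding and making the result monic gives the answer.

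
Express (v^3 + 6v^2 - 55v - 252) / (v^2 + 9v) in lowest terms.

(v^2 - 3v - 28)/(v)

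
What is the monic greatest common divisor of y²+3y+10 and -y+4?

1

By polynomial division,
  y²+3y+10 = (-y-7)(-y+4) + (38)
  -y+4 = (-(1/38)y+2/19)(38) + (0)
The last nonzero remainder is the constant 38, so the polynomials are coprime and gcd = 1.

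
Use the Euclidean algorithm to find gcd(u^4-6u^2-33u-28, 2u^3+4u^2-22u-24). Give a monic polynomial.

u+1

Apply the Euclidean algorithm:
  u^4-6u^2-33u-28 = ((1/2)u-1)(2u^3+4u^2-22u-24) + (9u^2-43u-52)
  2u^3+4u^2-22u-24 = ((2/9)u+122/81)(9u^2-43u-52) + ((4400/81)u+4400/81)
  9u^2-43u-52 = ((729/4400)u-1053/1100)((4400/81)u+4400/81) + (0)
Last nonzero remainder: (4400/81)u+4400/81. Dividing through by 4400/81 gives the monic gcd u+1.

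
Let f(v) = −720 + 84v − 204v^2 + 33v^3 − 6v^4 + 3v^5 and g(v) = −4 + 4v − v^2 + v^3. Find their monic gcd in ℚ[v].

Euclidean algorithm in ℚ[v]:
  3v^5 − 6v^4 + 33v^3 − 204v^2 + 84v − 720 = (3v^2 − 3v + 18)(v^3 − v^2 + 4v − 4) + (−162v^2 − 648)
  v^3 − v^2 + 4v − 4 = (−(1/162)v + 1/162)(−162v^2 − 648) + (0)
Last nonzero remainder: −162v^2 − 648. Dividing through by −162 gives the monic gcd v^2 + 4.

4 + v^2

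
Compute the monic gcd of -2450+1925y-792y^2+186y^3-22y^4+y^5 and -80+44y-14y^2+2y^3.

10-3y+y^2

Euclidean algorithm in ℚ[y]:
  y^5-22y^4+186y^3-792y^2+1925y-2450 = ((1/2)y^2-(15/2)y+59/2)(2y^3-14y^2+44y-80) + (-9y^2+27y-90)
  2y^3-14y^2+44y-80 = (-(2/9)y+8/9)(-9y^2+27y-90) + (0)
Last nonzero remainder: -9y^2+27y-90. Dividing through by -9 gives the monic gcd y^2-3y+10.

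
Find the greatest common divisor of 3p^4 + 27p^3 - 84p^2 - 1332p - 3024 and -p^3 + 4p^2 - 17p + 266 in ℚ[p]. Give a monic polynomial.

By polynomial division,
  3p^4 + 27p^3 - 84p^2 - 1332p - 3024 = (-3p - 39)(-p^3 + 4p^2 - 17p + 266) + (21p^2 - 1197p + 7350)
  -p^3 + 4p^2 - 17p + 266 = (-(1/21)p - 53/21)(21p^2 - 1197p + 7350) + (-2688p + 18816)
  21p^2 - 1197p + 7350 = (-(1/128)p + 25/64)(-2688p + 18816) + (0)
Last nonzero remainder: -2688p + 18816. Dividing through by -2688 gives the monic gcd p - 7.

p - 7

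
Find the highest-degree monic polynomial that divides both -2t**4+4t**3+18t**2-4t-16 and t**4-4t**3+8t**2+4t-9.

t**2-1

Euclidean algorithm in ℚ[t]:
  -2t**4+4t**3+18t**2-4t-16 = (-2)(t**4-4t**3+8t**2+4t-9) + (-4t**3+34t**2+4t-34)
  t**4-4t**3+8t**2+4t-9 = (-(1/4)t-9/8)(-4t**3+34t**2+4t-34) + ((189/4)t**2-189/4)
  -4t**3+34t**2+4t-34 = (-(16/189)t+136/189)((189/4)t**2-189/4) + (0)
Last nonzero remainder: (189/4)t**2-189/4. Dividing through by 189/4 gives the monic gcd t**2-1.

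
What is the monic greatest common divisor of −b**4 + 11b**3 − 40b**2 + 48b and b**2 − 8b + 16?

Repeated division with remainder:
  −b**4 + 11b**3 − 40b**2 + 48b = (−b**2 + 3b)(b**2 − 8b + 16) + (0)
The last nonzero remainder b**2 − 8b + 16 is already monic.

b**2 − 8b + 16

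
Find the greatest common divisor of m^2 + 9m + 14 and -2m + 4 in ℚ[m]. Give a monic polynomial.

1

Apply the Euclidean algorithm:
  m^2 + 9m + 14 = (-(1/2)m - 11/2)(-2m + 4) + (36)
  -2m + 4 = (-(1/18)m + 1/9)(36) + (0)
The last nonzero remainder is the constant 36, so the polynomials are coprime and gcd = 1.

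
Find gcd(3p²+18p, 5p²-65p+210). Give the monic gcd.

1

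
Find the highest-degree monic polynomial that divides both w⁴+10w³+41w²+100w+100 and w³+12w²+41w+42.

w+2

Euclidean algorithm in ℚ[w]:
  w⁴+10w³+41w²+100w+100 = (w-2)(w³+12w²+41w+42) + (24w²+140w+184)
  w³+12w²+41w+42 = ((1/24)w+37/144)(24w²+140w+184) + (-(95/36)w-95/18)
  24w²+140w+184 = (-(864/95)w-3312/95)(-(95/36)w-95/18) + (0)
Last nonzero remainder: -(95/36)w-95/18. Dividing through by -95/36 gives the monic gcd w+2.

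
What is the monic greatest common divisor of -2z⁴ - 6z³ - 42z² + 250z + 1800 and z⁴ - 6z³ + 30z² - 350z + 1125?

z³ - z² + 25z - 225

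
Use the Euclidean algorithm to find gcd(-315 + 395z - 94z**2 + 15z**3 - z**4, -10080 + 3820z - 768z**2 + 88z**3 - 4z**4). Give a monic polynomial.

-315 + 80z - 14z**2 + z**3

Repeated division with remainder:
  -z**4 + 15z**3 - 94z**2 + 395z - 315 = (1/4)(-4z**4 + 88z**3 - 768z**2 + 3820z - 10080) + (-7z**3 + 98z**2 - 560z + 2205)
  -4z**4 + 88z**3 - 768z**2 + 3820z - 10080 = ((4/7)z - 32/7)(-7z**3 + 98z**2 - 560z + 2205) + (0)
Last nonzero remainder: -7z**3 + 98z**2 - 560z + 2205. Dividing through by -7 gives the monic gcd z**3 - 14z**2 + 80z - 315.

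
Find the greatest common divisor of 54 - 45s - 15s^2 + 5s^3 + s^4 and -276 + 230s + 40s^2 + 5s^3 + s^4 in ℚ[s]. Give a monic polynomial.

By polynomial division,
  s^4 + 5s^3 - 15s^2 - 45s + 54 = (s^4 + 5s^3 + 40s^2 + 230s - 276) + (-55s^2 - 275s + 330)
  s^4 + 5s^3 + 40s^2 + 230s - 276 = (-(1/55)s^2 - 46/55)(-55s^2 - 275s + 330) + (0)
Last nonzero remainder: -55s^2 - 275s + 330. Dividing through by -55 gives the monic gcd s^2 + 5s - 6.

-6 + 5s + s^2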